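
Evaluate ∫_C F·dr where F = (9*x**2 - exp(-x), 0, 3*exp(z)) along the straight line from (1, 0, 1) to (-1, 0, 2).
-6 - 2*E - exp(-1) + 3*exp(2)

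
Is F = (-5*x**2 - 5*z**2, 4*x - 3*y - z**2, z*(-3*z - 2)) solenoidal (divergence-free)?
No, ∇·F = -10*x - 6*z - 5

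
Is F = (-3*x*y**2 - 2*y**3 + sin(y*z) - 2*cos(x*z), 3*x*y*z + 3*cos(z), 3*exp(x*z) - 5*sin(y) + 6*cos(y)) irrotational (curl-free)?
No, ∇×F = (-3*x*y - 6*sin(y) + 3*sin(z) - 5*cos(y), 2*x*sin(x*z) + y*cos(y*z) - 3*z*exp(x*z), 6*x*y + 6*y**2 + 3*y*z - z*cos(y*z))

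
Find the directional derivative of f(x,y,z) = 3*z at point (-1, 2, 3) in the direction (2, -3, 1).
3*sqrt(14)/14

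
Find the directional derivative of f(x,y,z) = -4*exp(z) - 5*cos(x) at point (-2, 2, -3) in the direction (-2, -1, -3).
sqrt(14)*(6 + 5*exp(3)*sin(2))*exp(-3)/7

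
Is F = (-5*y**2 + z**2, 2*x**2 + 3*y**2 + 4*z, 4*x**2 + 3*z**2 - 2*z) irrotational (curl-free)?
No, ∇×F = (-4, -8*x + 2*z, 4*x + 10*y)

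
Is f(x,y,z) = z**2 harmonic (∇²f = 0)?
No, ∇²f = 2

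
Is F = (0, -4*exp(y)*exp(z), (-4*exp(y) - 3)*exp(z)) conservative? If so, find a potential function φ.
Yes, F is conservative. φ = (-4*exp(y) - 3)*exp(z)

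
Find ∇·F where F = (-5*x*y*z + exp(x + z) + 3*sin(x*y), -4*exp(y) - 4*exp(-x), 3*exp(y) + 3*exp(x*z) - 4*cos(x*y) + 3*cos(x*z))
3*x*exp(x*z) - 3*x*sin(x*z) - 5*y*z + 3*y*cos(x*y) - 4*exp(y) + exp(x + z)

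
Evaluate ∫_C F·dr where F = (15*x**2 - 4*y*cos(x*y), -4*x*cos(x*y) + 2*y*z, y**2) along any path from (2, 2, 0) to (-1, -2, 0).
-45 - 4*sin(2) + 4*sin(4)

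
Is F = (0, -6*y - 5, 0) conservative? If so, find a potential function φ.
Yes, F is conservative. φ = y*(-3*y - 5)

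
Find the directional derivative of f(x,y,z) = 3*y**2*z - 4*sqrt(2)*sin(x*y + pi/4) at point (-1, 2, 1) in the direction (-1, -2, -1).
-6*sqrt(6)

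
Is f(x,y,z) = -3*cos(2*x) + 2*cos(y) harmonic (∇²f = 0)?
No, ∇²f = 12*cos(2*x) - 2*cos(y)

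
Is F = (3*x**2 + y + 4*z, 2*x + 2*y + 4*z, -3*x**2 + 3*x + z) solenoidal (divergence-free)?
No, ∇·F = 6*x + 3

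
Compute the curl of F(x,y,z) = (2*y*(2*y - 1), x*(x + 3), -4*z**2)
(0, 0, 2*x - 8*y + 5)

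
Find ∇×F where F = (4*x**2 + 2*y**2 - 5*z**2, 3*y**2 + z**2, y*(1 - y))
(-2*y - 2*z + 1, -10*z, -4*y)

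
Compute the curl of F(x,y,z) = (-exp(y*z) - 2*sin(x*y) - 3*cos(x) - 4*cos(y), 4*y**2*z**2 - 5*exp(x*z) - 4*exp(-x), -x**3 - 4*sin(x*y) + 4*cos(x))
(5*x*exp(x*z) - 4*x*cos(x*y) - 8*y**2*z, 3*x**2 - y*exp(y*z) + 4*y*cos(x*y) + 4*sin(x), 2*x*cos(x*y) - 5*z*exp(x*z) + z*exp(y*z) - 4*sin(y) + 4*exp(-x))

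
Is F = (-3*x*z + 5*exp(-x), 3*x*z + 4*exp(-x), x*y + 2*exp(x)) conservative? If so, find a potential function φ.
No, ∇×F = (-2*x, -3*x - y - 2*exp(x), 3*z - 4*exp(-x)) ≠ 0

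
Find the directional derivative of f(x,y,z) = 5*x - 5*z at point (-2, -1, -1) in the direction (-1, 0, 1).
-5*sqrt(2)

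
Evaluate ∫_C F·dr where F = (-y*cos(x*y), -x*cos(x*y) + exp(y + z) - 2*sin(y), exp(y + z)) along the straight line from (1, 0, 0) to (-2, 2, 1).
-3 + 2*cos(2) + sin(4) + exp(3)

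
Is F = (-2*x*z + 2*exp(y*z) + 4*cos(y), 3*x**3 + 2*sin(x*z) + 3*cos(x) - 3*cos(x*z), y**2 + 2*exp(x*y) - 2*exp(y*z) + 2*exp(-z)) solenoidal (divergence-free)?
No, ∇·F = -2*y*exp(y*z) - 2*z - 2*exp(-z)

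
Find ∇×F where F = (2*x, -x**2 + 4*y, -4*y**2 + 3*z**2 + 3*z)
(-8*y, 0, -2*x)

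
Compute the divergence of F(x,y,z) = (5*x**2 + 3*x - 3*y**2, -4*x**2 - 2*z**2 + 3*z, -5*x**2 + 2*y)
10*x + 3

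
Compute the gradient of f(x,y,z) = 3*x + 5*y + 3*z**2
(3, 5, 6*z)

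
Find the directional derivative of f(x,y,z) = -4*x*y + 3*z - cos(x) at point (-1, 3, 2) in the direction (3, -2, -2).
-sqrt(17)*(3*sin(1) + 50)/17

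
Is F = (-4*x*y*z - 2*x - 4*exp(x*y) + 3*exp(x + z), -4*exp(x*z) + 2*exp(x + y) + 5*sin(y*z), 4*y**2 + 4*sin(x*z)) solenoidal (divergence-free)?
No, ∇·F = 4*x*cos(x*z) - 4*y*z - 4*y*exp(x*y) + 5*z*cos(y*z) + 2*exp(x + y) + 3*exp(x + z) - 2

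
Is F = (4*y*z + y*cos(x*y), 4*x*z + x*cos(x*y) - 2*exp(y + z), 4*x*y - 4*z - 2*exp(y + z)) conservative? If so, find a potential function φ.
Yes, F is conservative. φ = 4*x*y*z - 2*z**2 - 2*exp(y + z) + sin(x*y)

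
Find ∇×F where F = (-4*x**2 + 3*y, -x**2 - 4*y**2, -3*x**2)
(0, 6*x, -2*x - 3)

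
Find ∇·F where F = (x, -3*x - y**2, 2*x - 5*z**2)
-2*y - 10*z + 1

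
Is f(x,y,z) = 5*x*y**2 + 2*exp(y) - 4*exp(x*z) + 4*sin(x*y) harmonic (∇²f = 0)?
No, ∇²f = -4*x**2*exp(x*z) - 4*x**2*sin(x*y) + 10*x - 4*y**2*sin(x*y) - 4*z**2*exp(x*z) + 2*exp(y)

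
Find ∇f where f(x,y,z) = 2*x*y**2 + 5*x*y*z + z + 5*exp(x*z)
(2*y**2 + 5*y*z + 5*z*exp(x*z), x*(4*y + 5*z), 5*x*y + 5*x*exp(x*z) + 1)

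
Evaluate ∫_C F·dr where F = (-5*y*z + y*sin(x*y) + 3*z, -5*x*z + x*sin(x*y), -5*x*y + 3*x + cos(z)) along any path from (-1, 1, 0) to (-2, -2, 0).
cos(1) - cos(4)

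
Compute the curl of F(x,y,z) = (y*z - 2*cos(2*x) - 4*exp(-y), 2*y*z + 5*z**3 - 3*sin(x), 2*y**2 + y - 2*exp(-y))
(2*y - 15*z**2 + 1 + 2*exp(-y), y, -z - 3*cos(x) - 4*exp(-y))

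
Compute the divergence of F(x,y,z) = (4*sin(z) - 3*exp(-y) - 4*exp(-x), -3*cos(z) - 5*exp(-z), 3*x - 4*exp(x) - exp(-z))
exp(-z) + 4*exp(-x)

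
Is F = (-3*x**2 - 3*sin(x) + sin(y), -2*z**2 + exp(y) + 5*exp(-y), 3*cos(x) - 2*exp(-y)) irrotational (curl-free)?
No, ∇×F = (4*z + 2*exp(-y), 3*sin(x), -cos(y))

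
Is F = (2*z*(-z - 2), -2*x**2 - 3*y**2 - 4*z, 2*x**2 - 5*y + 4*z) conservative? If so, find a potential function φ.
No, ∇×F = (-1, -4*x - 4*z - 4, -4*x) ≠ 0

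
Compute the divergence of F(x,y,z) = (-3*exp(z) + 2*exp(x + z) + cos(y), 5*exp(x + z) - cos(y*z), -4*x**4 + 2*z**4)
8*z**3 + z*sin(y*z) + 2*exp(x + z)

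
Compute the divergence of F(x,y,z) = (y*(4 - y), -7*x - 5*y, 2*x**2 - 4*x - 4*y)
-5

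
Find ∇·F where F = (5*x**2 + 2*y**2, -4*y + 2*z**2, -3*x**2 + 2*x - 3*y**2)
10*x - 4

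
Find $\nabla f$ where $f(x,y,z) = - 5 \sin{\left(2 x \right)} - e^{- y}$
(-10*cos(2*x), exp(-y), 0)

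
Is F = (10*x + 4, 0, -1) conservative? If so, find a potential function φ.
Yes, F is conservative. φ = 5*x**2 + 4*x - z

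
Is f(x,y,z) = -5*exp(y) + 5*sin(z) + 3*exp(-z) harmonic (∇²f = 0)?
No, ∇²f = -5*exp(y) - 5*sin(z) + 3*exp(-z)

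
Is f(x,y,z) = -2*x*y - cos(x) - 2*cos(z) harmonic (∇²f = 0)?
No, ∇²f = cos(x) + 2*cos(z)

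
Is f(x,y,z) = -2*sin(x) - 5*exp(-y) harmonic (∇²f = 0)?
No, ∇²f = 2*sin(x) - 5*exp(-y)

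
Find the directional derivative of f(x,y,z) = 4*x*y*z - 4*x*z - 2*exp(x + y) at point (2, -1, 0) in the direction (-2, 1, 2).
-32/3 + 2*E/3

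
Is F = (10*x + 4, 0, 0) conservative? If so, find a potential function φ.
Yes, F is conservative. φ = x*(5*x + 4)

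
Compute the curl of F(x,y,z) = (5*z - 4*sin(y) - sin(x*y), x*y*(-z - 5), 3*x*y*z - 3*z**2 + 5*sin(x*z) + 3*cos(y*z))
(x*y + 3*x*z - 3*z*sin(y*z), -3*y*z - 5*z*cos(x*z) + 5, x*cos(x*y) - y*(z + 5) + 4*cos(y))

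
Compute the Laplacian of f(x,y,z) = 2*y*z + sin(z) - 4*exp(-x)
-sin(z) - 4*exp(-x)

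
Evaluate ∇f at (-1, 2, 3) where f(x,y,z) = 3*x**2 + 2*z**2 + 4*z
(-6, 0, 16)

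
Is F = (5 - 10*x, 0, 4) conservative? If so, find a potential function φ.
Yes, F is conservative. φ = -5*x**2 + 5*x + 4*z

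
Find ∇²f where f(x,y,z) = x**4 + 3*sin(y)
12*x**2 - 3*sin(y)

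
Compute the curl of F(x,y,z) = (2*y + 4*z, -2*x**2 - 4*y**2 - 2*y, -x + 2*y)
(2, 5, -4*x - 2)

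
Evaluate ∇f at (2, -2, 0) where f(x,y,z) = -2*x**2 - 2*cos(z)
(-8, 0, 0)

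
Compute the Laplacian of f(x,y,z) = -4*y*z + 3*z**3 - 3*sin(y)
18*z + 3*sin(y)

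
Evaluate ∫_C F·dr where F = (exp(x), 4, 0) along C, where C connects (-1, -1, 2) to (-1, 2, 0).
12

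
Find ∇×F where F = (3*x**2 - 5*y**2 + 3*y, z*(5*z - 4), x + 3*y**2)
(6*y - 10*z + 4, -1, 10*y - 3)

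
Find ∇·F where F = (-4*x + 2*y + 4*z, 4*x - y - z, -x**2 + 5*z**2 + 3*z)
10*z - 2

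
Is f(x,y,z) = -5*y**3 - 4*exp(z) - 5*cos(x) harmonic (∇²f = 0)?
No, ∇²f = -30*y - 4*exp(z) + 5*cos(x)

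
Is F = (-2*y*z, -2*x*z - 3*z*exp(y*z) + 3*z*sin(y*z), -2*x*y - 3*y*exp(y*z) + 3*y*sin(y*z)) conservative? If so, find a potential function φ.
Yes, F is conservative. φ = -2*x*y*z - 3*exp(y*z) - 3*cos(y*z)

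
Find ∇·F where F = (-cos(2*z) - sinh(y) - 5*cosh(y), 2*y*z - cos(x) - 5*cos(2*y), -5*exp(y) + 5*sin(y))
2*z + 10*sin(2*y)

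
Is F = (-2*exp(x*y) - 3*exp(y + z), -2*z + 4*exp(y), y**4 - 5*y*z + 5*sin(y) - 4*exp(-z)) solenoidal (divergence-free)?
No, ∇·F = -2*y*exp(x*y) - 5*y + 4*exp(y) + 4*exp(-z)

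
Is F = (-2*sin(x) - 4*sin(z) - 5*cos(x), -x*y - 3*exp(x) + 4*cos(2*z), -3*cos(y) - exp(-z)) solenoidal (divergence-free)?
No, ∇·F = -x + 5*sin(x) - 2*cos(x) + exp(-z)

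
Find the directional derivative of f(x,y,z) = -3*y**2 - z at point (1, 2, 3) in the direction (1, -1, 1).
11*sqrt(3)/3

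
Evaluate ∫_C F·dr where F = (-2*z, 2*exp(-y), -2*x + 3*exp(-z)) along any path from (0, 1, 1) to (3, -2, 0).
-2*exp(2) - 3 + 5*exp(-1)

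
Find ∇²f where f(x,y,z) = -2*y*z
0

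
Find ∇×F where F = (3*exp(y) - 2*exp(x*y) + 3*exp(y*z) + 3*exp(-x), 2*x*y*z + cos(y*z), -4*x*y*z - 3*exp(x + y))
(-2*x*y - 4*x*z + y*sin(y*z) - 3*exp(x + y), 4*y*z + 3*y*exp(y*z) + 3*exp(x + y), 2*x*exp(x*y) + 2*y*z - 3*z*exp(y*z) - 3*exp(y))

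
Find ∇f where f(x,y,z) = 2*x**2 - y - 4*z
(4*x, -1, -4)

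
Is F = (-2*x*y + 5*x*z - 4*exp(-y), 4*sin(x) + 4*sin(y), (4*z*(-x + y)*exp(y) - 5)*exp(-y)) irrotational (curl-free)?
No, ∇×F = (4*z + 5*exp(-y), 5*x + 4*z, 2*x + 4*cos(x) - 4*exp(-y))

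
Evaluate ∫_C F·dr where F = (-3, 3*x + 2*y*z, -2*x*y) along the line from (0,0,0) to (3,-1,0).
-27/2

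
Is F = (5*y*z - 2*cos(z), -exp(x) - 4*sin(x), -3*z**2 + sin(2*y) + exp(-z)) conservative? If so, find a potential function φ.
No, ∇×F = (2*cos(2*y), 5*y + 2*sin(z), -5*z - exp(x) - 4*cos(x)) ≠ 0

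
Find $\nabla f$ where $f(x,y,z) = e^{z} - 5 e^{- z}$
(0, 0, exp(z) + 5*exp(-z))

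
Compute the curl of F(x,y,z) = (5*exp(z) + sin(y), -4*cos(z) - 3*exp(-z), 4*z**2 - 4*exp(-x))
(-4*sin(z) - 3*exp(-z), 5*exp(z) - 4*exp(-x), -cos(y))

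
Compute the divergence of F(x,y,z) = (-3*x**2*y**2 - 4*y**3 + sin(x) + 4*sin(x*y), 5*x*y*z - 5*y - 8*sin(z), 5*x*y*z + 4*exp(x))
-6*x*y**2 + 5*x*y + 5*x*z + 4*y*cos(x*y) + cos(x) - 5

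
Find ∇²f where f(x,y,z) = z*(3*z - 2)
6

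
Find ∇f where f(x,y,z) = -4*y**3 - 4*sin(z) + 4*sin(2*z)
(0, -12*y**2, -4*cos(z) + 8*cos(2*z))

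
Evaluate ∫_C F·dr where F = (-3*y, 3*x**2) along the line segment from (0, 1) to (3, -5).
-36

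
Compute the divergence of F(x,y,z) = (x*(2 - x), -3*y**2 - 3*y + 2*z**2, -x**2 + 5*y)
-2*x - 6*y - 1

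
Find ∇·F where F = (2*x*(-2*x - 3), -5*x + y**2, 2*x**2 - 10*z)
-8*x + 2*y - 16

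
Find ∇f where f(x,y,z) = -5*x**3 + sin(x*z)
(-15*x**2 + z*cos(x*z), 0, x*cos(x*z))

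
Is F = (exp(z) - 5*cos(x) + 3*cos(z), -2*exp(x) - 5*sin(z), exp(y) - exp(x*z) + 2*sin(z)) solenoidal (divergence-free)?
No, ∇·F = -x*exp(x*z) + 5*sin(x) + 2*cos(z)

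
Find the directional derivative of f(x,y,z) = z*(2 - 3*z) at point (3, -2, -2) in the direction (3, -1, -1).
-14*sqrt(11)/11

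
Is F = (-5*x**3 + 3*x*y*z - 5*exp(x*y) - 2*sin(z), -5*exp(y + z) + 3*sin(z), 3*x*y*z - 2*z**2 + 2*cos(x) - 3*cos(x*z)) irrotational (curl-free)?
No, ∇×F = (3*x*z + 5*exp(y + z) - 3*cos(z), 3*x*y - 3*y*z - 3*z*sin(x*z) + 2*sin(x) - 2*cos(z), x*(-3*z + 5*exp(x*y)))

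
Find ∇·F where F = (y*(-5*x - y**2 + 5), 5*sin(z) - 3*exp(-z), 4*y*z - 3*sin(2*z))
-y - 6*cos(2*z)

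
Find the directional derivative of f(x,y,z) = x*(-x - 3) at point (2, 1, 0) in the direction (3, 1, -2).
-3*sqrt(14)/2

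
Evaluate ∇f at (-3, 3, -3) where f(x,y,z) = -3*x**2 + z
(18, 0, 1)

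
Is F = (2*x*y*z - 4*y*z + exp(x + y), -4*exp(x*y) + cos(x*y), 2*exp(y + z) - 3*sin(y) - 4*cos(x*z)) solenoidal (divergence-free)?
No, ∇·F = -4*x*exp(x*y) - x*sin(x*y) + 4*x*sin(x*z) + 2*y*z + exp(x + y) + 2*exp(y + z)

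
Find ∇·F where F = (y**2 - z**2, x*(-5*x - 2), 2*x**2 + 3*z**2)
6*z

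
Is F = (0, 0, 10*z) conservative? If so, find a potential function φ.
Yes, F is conservative. φ = 5*z**2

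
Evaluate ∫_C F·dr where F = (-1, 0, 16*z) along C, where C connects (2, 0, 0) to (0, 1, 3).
74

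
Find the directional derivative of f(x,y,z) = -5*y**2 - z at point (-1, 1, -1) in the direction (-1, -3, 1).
29*sqrt(11)/11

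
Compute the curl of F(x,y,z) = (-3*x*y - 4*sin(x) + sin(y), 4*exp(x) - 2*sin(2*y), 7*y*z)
(7*z, 0, 3*x + 4*exp(x) - cos(y))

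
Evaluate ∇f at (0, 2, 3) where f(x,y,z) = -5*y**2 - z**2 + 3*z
(0, -20, -3)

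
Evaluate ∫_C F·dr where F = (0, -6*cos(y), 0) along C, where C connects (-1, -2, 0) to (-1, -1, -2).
-6*sin(2) + 6*sin(1)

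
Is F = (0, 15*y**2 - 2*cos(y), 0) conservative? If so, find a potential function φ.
Yes, F is conservative. φ = 5*y**3 - 2*sin(y)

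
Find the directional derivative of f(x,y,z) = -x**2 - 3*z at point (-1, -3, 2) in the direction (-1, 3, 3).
-11*sqrt(19)/19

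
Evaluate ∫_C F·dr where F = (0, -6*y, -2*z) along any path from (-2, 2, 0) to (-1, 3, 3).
-24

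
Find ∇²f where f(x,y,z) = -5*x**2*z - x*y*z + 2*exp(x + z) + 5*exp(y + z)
-10*z + 4*exp(x + z) + 10*exp(y + z)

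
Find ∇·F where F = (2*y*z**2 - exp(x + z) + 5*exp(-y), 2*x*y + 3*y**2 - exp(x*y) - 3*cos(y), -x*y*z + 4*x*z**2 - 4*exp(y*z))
-x*y + 8*x*z - x*exp(x*y) + 2*x - 4*y*exp(y*z) + 6*y - exp(x + z) + 3*sin(y)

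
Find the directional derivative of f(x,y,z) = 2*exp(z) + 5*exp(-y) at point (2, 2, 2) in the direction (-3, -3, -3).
sqrt(3)*(5 - 2*exp(4))*exp(-2)/3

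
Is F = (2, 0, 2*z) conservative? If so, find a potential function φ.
Yes, F is conservative. φ = 2*x + z**2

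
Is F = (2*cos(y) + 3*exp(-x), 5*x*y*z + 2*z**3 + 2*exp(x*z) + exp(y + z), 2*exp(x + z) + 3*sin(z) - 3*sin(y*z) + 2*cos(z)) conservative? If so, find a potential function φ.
No, ∇×F = (-5*x*y - 2*x*exp(x*z) - 6*z**2 - 3*z*cos(y*z) - exp(y + z), -2*exp(x + z), 5*y*z + 2*z*exp(x*z) + 2*sin(y)) ≠ 0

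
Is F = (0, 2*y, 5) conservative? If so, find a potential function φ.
Yes, F is conservative. φ = y**2 + 5*z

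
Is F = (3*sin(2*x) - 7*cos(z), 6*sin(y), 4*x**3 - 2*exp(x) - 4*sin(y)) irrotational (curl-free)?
No, ∇×F = (-4*cos(y), -12*x**2 + 2*exp(x) + 7*sin(z), 0)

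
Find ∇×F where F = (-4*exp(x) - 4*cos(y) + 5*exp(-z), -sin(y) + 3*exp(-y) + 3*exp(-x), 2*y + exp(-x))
(2, -5*exp(-z) + exp(-x), -4*sin(y) - 3*exp(-x))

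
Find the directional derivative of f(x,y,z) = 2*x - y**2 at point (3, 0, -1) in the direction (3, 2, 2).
6*sqrt(17)/17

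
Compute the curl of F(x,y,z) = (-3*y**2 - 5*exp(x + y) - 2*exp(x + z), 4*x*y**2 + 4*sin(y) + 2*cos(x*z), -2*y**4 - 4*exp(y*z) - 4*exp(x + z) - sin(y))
(2*x*sin(x*z) - 8*y**3 - 4*z*exp(y*z) - cos(y), 2*exp(x + z), 4*y**2 + 6*y - 2*z*sin(x*z) + 5*exp(x + y))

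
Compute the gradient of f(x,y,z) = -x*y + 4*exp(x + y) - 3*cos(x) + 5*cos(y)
(-y + 4*exp(x + y) + 3*sin(x), -x + 4*exp(x + y) - 5*sin(y), 0)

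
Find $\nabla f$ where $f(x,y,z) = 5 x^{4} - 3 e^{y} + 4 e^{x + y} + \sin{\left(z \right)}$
(20*x**3 + 4*exp(x + y), (4*exp(x) - 3)*exp(y), cos(z))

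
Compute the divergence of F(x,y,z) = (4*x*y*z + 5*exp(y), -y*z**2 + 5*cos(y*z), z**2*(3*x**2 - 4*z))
z*(6*x**2 + 4*y - 13*z - 5*sin(y*z))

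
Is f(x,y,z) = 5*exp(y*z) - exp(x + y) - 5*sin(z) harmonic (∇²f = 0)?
No, ∇²f = 5*y**2*exp(y*z) + 5*z**2*exp(y*z) - 2*exp(x + y) + 5*sin(z)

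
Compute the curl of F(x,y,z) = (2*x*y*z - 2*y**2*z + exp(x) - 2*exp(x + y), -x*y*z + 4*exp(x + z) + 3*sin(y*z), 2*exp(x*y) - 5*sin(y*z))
(x*y + 2*x*exp(x*y) - 3*y*cos(y*z) - 5*z*cos(y*z) - 4*exp(x + z), 2*y*(x - y - exp(x*y)), -2*x*z + 3*y*z + 2*exp(x + y) + 4*exp(x + z))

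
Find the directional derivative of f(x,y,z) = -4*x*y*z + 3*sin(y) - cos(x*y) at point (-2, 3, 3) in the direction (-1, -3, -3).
-3*sqrt(19)*(3*cos(3) + sin(6) + 36)/19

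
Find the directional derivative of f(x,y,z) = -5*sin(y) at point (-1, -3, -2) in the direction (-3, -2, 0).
10*sqrt(13)*cos(3)/13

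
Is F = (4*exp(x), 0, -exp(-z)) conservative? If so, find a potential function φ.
Yes, F is conservative. φ = 4*exp(x) + exp(-z)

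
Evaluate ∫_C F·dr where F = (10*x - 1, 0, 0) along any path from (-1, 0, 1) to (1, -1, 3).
-2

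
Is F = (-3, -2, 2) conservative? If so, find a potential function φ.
Yes, F is conservative. φ = -3*x - 2*y + 2*z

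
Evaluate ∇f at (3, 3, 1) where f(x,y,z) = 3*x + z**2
(3, 0, 2)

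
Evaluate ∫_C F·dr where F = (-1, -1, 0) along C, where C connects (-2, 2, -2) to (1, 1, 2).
-2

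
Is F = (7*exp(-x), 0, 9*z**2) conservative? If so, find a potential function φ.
Yes, F is conservative. φ = 3*z**3 - 7*exp(-x)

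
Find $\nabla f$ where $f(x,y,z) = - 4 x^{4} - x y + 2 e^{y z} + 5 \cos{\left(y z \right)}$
(-16*x**3 - y, -x + 2*z*exp(y*z) - 5*z*sin(y*z), y*(2*exp(y*z) - 5*sin(y*z)))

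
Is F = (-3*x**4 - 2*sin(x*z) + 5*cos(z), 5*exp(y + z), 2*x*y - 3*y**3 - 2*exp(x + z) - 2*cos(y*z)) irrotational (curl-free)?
No, ∇×F = (2*x - 9*y**2 + 2*z*sin(y*z) - 5*exp(y + z), -2*x*cos(x*z) - 2*y + 2*exp(x + z) - 5*sin(z), 0)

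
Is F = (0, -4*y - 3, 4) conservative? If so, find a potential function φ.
Yes, F is conservative. φ = -2*y**2 - 3*y + 4*z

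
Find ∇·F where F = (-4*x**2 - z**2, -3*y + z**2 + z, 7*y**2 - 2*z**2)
-8*x - 4*z - 3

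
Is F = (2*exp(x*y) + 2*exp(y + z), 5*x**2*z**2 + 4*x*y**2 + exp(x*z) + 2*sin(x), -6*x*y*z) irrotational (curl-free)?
No, ∇×F = (x*(-10*x*z - 6*z - exp(x*z)), 6*y*z + 2*exp(y + z), 10*x*z**2 - 2*x*exp(x*y) + 4*y**2 + z*exp(x*z) - 2*exp(y + z) + 2*cos(x))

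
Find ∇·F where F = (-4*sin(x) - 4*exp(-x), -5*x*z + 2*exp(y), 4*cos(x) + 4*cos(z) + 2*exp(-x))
2*exp(y) - 4*sin(z) - 4*cos(x) + 4*exp(-x)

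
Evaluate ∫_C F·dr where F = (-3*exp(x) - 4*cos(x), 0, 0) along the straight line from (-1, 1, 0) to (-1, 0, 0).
0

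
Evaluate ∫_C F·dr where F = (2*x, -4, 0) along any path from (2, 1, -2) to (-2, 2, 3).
-4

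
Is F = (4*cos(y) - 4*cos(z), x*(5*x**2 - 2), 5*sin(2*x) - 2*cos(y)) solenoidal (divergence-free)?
Yes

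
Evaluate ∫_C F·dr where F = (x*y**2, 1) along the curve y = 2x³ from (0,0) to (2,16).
144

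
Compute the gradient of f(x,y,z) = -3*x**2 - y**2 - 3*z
(-6*x, -2*y, -3)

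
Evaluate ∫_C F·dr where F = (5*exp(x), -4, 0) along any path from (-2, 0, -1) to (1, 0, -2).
-(5 - 5*exp(3))*exp(-2)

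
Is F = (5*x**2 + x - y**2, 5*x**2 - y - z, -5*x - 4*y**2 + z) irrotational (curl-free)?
No, ∇×F = (1 - 8*y, 5, 10*x + 2*y)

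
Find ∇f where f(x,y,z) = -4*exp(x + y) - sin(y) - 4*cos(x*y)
(4*y*sin(x*y) - 4*exp(x + y), 4*x*sin(x*y) - 4*exp(x + y) - cos(y), 0)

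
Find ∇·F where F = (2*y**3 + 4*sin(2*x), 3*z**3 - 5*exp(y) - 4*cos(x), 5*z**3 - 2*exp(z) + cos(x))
15*z**2 - 5*exp(y) - 2*exp(z) + 8*cos(2*x)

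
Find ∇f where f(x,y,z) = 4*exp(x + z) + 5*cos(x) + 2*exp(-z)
(4*exp(x + z) - 5*sin(x), 0, 2*(2*exp(x + 2*z) - 1)*exp(-z))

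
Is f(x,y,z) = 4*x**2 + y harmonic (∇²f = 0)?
No, ∇²f = 8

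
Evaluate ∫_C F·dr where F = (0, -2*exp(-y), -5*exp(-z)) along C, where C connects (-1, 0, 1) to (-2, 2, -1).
-2 - 5*exp(-1) + 2*exp(-2) + 5*E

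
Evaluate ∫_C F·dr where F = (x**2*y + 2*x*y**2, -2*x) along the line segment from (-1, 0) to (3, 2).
32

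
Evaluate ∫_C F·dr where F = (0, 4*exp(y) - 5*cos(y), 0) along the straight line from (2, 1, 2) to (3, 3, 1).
-4*E - 5*sin(3) + 5*sin(1) + 4*exp(3)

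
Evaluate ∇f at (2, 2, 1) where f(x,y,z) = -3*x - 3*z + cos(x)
(-3 - sin(2), 0, -3)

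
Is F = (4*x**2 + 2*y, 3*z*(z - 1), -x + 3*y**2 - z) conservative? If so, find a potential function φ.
No, ∇×F = (6*y - 6*z + 3, 1, -2) ≠ 0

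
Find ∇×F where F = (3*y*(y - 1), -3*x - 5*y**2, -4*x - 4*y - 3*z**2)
(-4, 4, -6*y)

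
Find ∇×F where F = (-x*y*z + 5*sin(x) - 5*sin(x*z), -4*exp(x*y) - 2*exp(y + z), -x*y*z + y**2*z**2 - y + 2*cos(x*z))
(-x*z + 2*y*z**2 + 2*exp(y + z) - 1, -x*y - 5*x*cos(x*z) + y*z + 2*z*sin(x*z), x*z - 4*y*exp(x*y))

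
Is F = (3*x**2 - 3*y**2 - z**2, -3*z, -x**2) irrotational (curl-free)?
No, ∇×F = (3, 2*x - 2*z, 6*y)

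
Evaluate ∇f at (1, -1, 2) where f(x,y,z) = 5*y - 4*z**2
(0, 5, -16)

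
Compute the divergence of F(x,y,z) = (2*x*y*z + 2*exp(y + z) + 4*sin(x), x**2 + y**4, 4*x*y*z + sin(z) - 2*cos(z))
4*x*y + 4*y**3 + 2*y*z + 2*sin(z) + 4*cos(x) + cos(z)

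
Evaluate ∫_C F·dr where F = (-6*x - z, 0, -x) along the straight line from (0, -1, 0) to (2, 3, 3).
-18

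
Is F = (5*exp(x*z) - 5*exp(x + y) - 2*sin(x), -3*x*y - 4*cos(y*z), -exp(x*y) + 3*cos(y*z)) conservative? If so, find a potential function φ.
No, ∇×F = (-x*exp(x*y) - 4*y*sin(y*z) - 3*z*sin(y*z), 5*x*exp(x*z) + y*exp(x*y), -3*y + 5*exp(x + y)) ≠ 0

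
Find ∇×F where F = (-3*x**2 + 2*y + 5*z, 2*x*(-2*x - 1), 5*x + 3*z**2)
(0, 0, -8*x - 4)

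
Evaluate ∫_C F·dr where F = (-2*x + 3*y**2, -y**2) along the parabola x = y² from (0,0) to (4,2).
16/3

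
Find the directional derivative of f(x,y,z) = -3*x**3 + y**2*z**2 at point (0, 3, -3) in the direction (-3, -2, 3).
-135*sqrt(22)/11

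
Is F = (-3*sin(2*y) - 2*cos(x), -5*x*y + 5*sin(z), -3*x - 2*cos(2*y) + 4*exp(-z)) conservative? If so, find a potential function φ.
No, ∇×F = (4*sin(2*y) - 5*cos(z), 3, -5*y + 6*cos(2*y)) ≠ 0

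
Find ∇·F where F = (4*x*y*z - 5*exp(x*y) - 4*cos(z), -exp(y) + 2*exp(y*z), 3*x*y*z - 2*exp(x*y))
3*x*y + 4*y*z - 5*y*exp(x*y) + 2*z*exp(y*z) - exp(y)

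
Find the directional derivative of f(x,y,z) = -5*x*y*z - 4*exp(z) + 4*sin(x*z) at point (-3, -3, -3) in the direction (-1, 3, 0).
sqrt(10)*(-9 + 6*cos(9)/5)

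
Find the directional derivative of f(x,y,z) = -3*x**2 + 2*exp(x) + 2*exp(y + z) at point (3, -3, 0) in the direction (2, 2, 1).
-12 + 2*exp(-3) + 4*exp(3)/3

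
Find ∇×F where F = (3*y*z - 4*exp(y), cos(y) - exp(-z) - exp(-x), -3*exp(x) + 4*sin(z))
(-exp(-z), 3*y + 3*exp(x), -3*z + 4*exp(y) + exp(-x))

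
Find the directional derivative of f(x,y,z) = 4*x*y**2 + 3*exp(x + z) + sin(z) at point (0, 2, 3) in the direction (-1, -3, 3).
sqrt(19)*(-16 + 3*cos(3) + 6*exp(3))/19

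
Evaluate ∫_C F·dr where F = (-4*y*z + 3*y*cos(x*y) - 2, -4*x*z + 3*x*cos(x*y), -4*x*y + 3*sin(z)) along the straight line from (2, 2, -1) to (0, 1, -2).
-12 - 3*cos(2) + 3*cos(1) - 3*sin(4)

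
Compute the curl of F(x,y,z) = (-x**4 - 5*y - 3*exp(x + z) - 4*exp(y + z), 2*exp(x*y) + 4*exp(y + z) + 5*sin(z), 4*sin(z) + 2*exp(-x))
(-4*exp(y + z) - 5*cos(z), (-(3*exp(x + z) + 4*exp(y + z))*exp(x) + 2)*exp(-x), 2*y*exp(x*y) + 4*exp(y + z) + 5)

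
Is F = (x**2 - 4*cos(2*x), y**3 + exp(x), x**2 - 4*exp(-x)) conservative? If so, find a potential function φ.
No, ∇×F = (0, -2*x - 4*exp(-x), exp(x)) ≠ 0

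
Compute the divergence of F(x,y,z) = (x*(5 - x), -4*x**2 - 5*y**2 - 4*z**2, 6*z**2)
-2*x - 10*y + 12*z + 5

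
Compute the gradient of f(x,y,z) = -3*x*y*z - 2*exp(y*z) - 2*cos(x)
(-3*y*z + 2*sin(x), z*(-3*x - 2*exp(y*z)), y*(-3*x - 2*exp(y*z)))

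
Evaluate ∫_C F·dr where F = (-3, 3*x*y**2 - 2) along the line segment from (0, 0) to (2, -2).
-14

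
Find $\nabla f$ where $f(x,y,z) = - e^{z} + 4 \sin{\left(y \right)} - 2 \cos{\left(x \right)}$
(2*sin(x), 4*cos(y), -exp(z))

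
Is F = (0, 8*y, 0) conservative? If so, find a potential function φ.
Yes, F is conservative. φ = 4*y**2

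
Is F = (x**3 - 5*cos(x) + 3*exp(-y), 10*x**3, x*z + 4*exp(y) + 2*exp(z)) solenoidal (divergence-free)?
No, ∇·F = 3*x**2 + x + 2*exp(z) + 5*sin(x)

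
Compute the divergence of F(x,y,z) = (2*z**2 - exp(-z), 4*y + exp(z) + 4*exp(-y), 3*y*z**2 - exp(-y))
6*y*z + 4 - 4*exp(-y)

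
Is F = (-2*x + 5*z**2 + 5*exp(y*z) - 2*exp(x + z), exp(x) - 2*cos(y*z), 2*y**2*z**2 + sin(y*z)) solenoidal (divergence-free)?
No, ∇·F = 4*y**2*z + y*cos(y*z) + 2*z*sin(y*z) - 2*exp(x + z) - 2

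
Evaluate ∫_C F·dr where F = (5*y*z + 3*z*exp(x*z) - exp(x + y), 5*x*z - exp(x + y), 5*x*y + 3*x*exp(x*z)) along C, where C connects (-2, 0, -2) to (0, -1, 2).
-3*exp(4) - exp(-1) + exp(-2) + 3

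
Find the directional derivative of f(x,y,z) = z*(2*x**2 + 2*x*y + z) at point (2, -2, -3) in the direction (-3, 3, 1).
-6*sqrt(19)/19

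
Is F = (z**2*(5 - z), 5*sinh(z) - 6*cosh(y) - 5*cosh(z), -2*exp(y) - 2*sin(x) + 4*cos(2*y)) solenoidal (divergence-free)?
No, ∇·F = -6*sinh(y)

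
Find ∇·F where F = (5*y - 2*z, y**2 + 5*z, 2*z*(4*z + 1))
2*y + 16*z + 2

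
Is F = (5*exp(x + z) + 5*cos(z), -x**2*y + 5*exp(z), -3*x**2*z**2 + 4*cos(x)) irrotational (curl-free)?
No, ∇×F = (-5*exp(z), 6*x*z**2 + 5*exp(x + z) + 4*sin(x) - 5*sin(z), -2*x*y)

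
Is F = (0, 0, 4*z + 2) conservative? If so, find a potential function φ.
Yes, F is conservative. φ = 2*z*(z + 1)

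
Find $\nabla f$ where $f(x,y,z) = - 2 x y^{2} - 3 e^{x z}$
(-2*y**2 - 3*z*exp(x*z), -4*x*y, -3*x*exp(x*z))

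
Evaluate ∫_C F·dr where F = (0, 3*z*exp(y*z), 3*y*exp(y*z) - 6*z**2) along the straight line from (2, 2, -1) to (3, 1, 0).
1 - 3*exp(-2)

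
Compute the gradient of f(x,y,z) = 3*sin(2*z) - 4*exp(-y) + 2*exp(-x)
(-2*exp(-x), 4*exp(-y), 6*cos(2*z))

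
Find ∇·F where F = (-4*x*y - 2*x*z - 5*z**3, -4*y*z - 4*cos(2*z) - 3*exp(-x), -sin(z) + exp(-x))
-4*y - 6*z - cos(z)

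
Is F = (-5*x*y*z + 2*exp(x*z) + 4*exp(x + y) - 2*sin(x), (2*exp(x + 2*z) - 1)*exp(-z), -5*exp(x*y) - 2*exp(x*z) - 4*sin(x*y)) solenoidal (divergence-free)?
No, ∇·F = -2*x*exp(x*z) - 5*y*z + 2*z*exp(x*z) + 4*exp(x + y) - 2*cos(x)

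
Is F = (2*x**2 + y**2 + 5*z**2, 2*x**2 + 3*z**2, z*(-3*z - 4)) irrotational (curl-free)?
No, ∇×F = (-6*z, 10*z, 4*x - 2*y)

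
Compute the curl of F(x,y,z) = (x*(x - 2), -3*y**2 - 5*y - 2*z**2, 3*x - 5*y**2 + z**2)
(-10*y + 4*z, -3, 0)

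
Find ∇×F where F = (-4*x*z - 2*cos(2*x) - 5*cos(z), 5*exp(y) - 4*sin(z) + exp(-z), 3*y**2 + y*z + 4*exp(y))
(6*y + z + 4*exp(y) + 4*cos(z) + exp(-z), -4*x + 5*sin(z), 0)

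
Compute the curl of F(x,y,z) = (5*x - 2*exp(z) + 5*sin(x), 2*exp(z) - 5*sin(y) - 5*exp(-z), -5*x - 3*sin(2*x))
(3*sinh(z) - 7*cosh(z), -2*exp(z) + 6*cos(2*x) + 5, 0)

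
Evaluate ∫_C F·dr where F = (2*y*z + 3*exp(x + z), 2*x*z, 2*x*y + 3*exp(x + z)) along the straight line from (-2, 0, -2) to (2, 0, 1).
-(3 - 3*exp(7))*exp(-4)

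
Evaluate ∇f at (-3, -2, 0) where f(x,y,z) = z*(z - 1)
(0, 0, -1)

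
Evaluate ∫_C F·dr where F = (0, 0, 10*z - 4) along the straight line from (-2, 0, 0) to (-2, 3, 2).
12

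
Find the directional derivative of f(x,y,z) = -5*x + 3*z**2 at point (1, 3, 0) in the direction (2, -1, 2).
-10/3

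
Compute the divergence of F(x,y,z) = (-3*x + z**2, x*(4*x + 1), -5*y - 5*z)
-8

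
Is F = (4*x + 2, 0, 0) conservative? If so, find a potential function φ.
Yes, F is conservative. φ = 2*x*(x + 1)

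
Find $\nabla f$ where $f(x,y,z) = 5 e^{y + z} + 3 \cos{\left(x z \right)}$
(-3*z*sin(x*z), 5*exp(y + z), -3*x*sin(x*z) + 5*exp(y + z))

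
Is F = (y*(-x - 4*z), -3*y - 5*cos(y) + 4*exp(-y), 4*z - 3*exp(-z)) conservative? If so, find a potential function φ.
No, ∇×F = (0, -4*y, x + 4*z) ≠ 0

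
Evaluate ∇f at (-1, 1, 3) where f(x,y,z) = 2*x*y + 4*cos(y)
(2, -4*sin(1) - 2, 0)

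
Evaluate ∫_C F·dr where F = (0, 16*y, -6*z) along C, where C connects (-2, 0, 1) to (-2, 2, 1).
32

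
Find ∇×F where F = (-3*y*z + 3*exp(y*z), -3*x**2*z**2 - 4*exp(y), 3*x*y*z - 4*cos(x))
(3*x*z*(2*x + 1), -3*y*z + 3*y*exp(y*z) - 3*y - 4*sin(x), 3*z*(-2*x*z - exp(y*z) + 1))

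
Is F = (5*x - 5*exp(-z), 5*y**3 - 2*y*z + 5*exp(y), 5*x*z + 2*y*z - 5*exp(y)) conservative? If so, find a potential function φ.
No, ∇×F = (2*y + 2*z - 5*exp(y), -5*z + 5*exp(-z), 0) ≠ 0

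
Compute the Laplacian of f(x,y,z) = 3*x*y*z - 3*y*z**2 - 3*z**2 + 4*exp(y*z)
4*y**2*exp(y*z) - 6*y + 4*z**2*exp(y*z) - 6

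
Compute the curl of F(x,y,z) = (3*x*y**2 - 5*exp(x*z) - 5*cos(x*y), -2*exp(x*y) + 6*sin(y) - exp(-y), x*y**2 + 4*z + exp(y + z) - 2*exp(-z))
(2*x*y + exp(y + z), -5*x*exp(x*z) - y**2, -6*x*y - 5*x*sin(x*y) - 2*y*exp(x*y))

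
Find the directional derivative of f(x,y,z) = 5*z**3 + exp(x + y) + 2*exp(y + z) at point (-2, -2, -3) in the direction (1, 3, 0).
sqrt(10)*(3 + 2*E)*exp(-5)/5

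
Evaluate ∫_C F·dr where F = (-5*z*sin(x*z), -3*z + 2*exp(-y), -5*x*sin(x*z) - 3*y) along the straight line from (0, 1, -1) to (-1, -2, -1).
-2*exp(2) - 14 + 2*exp(-1) + 5*cos(1)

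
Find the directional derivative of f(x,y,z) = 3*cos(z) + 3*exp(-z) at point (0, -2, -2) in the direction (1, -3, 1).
3*sqrt(11)*(-exp(2) + sin(2))/11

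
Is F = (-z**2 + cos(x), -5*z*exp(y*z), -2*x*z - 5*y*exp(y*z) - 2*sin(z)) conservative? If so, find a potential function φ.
Yes, F is conservative. φ = -x*z**2 - 5*exp(y*z) + sin(x) + 2*cos(z)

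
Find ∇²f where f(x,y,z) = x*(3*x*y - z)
6*y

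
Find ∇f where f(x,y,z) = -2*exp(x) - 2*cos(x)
(-2*exp(x) + 2*sin(x), 0, 0)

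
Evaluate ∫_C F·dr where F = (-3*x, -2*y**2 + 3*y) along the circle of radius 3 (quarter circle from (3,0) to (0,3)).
9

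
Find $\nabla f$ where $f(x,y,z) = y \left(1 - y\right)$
(0, 1 - 2*y, 0)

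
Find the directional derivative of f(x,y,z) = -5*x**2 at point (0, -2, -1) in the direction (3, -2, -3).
0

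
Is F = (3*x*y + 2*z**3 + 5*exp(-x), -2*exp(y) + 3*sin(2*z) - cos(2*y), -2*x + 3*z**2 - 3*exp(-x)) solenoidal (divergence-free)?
No, ∇·F = 3*y + 6*z - 2*exp(y) + 2*sin(2*y) - 5*exp(-x)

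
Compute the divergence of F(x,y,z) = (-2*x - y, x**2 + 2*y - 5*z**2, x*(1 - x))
0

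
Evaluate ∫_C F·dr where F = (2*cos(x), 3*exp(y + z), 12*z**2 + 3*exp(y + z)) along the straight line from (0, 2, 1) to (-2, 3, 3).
-3*exp(3) - 2*sin(2) + 104 + 3*exp(6)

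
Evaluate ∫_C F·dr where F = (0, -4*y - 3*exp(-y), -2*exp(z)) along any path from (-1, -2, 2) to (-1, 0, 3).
-2*exp(3) - exp(2) + 11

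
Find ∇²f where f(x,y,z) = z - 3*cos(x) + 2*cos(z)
3*cos(x) - 2*cos(z)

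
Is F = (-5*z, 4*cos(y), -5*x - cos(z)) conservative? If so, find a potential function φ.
Yes, F is conservative. φ = -5*x*z + 4*sin(y) - sin(z)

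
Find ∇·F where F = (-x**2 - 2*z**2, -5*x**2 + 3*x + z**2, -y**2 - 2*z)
-2*x - 2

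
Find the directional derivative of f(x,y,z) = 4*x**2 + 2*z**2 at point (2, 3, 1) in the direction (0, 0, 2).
4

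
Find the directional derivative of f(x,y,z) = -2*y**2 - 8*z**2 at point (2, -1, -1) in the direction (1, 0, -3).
-24*sqrt(10)/5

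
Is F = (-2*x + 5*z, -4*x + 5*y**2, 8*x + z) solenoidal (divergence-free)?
No, ∇·F = 10*y - 1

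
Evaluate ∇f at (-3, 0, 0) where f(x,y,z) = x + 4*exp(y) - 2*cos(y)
(1, 4, 0)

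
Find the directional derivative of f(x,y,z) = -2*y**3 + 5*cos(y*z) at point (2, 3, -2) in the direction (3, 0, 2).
30*sqrt(13)*sin(6)/13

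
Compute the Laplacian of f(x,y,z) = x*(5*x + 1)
10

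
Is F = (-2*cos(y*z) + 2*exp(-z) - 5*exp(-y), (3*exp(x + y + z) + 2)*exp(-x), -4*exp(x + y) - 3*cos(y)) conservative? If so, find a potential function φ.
No, ∇×F = (-4*exp(x + y) - 3*exp(y + z) + 3*sin(y), 2*y*sin(y*z) + 4*exp(x + y) - 2*exp(-z), -2*z*sin(y*z) - 5*exp(-y) - 2*exp(-x)) ≠ 0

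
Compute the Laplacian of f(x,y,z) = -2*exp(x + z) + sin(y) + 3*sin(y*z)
-3*y**2*sin(y*z) - 3*z**2*sin(y*z) - 4*exp(x + z) - sin(y)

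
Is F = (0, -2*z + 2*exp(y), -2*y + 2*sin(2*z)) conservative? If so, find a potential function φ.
Yes, F is conservative. φ = -2*y*z + 2*exp(y) - cos(2*z)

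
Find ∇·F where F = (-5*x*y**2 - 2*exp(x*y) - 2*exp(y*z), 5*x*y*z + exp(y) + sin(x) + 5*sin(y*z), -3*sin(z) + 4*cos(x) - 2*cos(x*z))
5*x*z + 2*x*sin(x*z) - 5*y**2 - 2*y*exp(x*y) + 5*z*cos(y*z) + exp(y) - 3*cos(z)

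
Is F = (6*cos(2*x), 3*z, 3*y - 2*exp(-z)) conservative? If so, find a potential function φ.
Yes, F is conservative. φ = 3*y*z + 3*sin(2*x) + 2*exp(-z)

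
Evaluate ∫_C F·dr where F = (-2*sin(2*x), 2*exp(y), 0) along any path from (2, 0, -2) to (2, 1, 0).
-2 + 2*E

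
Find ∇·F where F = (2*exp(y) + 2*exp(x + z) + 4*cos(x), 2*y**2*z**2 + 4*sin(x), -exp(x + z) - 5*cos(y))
4*y*z**2 + exp(x + z) - 4*sin(x)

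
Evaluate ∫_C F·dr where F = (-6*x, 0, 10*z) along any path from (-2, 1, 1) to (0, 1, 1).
12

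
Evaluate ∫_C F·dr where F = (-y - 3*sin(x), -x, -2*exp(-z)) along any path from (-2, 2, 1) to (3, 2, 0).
-8 + 3*cos(3) - 2*exp(-1) - 3*cos(2)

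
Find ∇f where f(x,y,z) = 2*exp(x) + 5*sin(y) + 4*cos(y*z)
(2*exp(x), -4*z*sin(y*z) + 5*cos(y), -4*y*sin(y*z))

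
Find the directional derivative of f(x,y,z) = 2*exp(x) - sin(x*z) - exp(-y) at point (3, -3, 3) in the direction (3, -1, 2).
5*sqrt(14)*(-3*cos(9) + exp(3))/14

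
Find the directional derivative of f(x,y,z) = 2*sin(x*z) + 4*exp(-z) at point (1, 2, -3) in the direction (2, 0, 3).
-6*sqrt(13)*(cos(3) + 2*exp(3))/13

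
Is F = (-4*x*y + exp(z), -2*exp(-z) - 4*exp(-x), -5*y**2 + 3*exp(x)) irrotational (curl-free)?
No, ∇×F = (-10*y - 2*exp(-z), -3*exp(x) + exp(z), 4*x + 4*exp(-x))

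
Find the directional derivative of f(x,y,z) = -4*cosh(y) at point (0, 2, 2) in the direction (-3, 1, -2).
-2*sqrt(14)*sinh(2)/7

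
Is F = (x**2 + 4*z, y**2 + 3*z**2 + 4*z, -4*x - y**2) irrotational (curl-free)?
No, ∇×F = (-2*y - 6*z - 4, 8, 0)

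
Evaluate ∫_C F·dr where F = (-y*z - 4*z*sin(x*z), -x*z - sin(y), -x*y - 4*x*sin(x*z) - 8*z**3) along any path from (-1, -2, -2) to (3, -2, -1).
4*cos(3) - 4*cos(2) + 20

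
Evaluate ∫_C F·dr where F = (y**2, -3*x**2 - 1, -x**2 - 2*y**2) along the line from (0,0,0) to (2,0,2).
-8/3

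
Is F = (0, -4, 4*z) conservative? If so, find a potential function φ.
Yes, F is conservative. φ = -4*y + 2*z**2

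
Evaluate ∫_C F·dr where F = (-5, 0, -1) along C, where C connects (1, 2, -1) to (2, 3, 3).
-9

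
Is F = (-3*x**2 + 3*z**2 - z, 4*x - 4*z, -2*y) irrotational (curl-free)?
No, ∇×F = (2, 6*z - 1, 4)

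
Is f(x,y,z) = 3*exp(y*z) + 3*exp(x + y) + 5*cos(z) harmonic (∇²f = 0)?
No, ∇²f = 3*y**2*exp(y*z) + 3*z**2*exp(y*z) + 6*exp(x + y) - 5*cos(z)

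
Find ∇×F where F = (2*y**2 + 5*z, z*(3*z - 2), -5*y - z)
(-6*z - 3, 5, -4*y)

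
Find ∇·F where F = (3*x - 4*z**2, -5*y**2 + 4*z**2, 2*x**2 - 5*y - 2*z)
1 - 10*y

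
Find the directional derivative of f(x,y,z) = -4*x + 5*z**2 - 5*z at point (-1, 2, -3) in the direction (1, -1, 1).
-13*sqrt(3)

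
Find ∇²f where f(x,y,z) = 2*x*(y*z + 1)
0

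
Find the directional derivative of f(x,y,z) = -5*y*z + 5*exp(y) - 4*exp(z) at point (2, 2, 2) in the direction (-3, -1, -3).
sqrt(19)*(40 + 7*exp(2))/19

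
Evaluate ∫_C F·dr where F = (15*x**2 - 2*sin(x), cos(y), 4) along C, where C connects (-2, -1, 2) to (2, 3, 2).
sin(3) + sin(1) + 80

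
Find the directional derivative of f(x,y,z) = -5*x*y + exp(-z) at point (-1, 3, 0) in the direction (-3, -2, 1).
17*sqrt(14)/7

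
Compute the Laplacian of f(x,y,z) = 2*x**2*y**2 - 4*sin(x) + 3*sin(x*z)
-3*x**2*sin(x*z) + 4*x**2 + 4*y**2 - 3*z**2*sin(x*z) + 4*sin(x)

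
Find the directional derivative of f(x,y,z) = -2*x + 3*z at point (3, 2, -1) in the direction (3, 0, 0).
-2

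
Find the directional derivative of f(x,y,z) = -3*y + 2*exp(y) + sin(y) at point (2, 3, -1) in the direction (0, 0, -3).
0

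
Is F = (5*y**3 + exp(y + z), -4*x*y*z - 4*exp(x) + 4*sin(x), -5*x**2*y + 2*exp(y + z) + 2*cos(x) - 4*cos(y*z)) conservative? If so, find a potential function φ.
No, ∇×F = (-5*x**2 + 4*x*y + 4*z*sin(y*z) + 2*exp(y + z), 10*x*y + exp(y + z) + 2*sin(x), -15*y**2 - 4*y*z - 4*exp(x) - exp(y + z) + 4*cos(x)) ≠ 0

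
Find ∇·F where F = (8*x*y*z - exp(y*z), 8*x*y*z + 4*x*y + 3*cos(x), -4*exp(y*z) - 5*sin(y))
8*x*z + 4*x + 8*y*z - 4*y*exp(y*z)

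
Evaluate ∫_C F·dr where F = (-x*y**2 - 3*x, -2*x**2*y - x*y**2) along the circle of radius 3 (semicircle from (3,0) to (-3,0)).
-81*pi/8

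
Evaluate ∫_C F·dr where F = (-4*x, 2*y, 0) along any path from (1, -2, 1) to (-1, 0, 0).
-4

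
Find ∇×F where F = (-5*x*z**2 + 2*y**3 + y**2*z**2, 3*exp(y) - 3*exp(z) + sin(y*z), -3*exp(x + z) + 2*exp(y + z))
(-y*cos(y*z) + 3*exp(z) + 2*exp(y + z), -10*x*z + 2*y**2*z + 3*exp(x + z), 2*y*(-3*y - z**2))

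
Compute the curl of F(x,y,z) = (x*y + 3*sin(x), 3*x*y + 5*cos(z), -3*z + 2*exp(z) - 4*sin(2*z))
(5*sin(z), 0, -x + 3*y)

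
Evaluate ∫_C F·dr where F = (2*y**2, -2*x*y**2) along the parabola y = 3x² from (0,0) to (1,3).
-414/35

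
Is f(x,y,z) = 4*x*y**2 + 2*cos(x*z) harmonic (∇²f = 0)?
No, ∇²f = -2*x**2*cos(x*z) + 8*x - 2*z**2*cos(x*z)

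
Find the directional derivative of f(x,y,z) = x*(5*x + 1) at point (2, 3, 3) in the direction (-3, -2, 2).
-63*sqrt(17)/17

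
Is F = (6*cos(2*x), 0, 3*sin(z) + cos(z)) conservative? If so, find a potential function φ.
Yes, F is conservative. φ = 3*sin(2*x) + sin(z) - 3*cos(z)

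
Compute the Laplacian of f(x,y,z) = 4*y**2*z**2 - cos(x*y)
x**2*cos(x*y) + y**2*cos(x*y) + 8*y**2 + 8*z**2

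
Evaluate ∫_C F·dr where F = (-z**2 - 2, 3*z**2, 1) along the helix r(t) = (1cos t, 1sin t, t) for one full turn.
2*pi*(7 - 2*pi)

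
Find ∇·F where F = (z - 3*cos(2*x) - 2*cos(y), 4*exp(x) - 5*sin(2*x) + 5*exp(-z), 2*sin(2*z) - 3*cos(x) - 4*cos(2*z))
6*sin(2*x) + 8*sin(2*z) + 4*cos(2*z)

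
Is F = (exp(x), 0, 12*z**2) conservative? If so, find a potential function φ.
Yes, F is conservative. φ = 4*z**3 + exp(x)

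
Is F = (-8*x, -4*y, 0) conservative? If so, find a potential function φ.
Yes, F is conservative. φ = -4*x**2 - 2*y**2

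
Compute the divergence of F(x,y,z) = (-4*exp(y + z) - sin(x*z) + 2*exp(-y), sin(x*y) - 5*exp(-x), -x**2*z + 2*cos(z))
-x**2 + x*cos(x*y) - z*cos(x*z) - 2*sin(z)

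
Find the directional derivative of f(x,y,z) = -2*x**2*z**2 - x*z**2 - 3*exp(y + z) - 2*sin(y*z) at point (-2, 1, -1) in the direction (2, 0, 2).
sqrt(2)*(8 - cos(1))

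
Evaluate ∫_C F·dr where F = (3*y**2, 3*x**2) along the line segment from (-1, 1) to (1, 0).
1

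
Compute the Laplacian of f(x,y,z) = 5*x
0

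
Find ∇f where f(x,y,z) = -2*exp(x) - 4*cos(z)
(-2*exp(x), 0, 4*sin(z))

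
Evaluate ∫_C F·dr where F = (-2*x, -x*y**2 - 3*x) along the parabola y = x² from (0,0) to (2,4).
-396/7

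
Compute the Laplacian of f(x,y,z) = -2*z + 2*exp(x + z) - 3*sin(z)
4*exp(x + z) + 3*sin(z)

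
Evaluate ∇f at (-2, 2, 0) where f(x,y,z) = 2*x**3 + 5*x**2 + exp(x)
(exp(-2) + 4, 0, 0)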